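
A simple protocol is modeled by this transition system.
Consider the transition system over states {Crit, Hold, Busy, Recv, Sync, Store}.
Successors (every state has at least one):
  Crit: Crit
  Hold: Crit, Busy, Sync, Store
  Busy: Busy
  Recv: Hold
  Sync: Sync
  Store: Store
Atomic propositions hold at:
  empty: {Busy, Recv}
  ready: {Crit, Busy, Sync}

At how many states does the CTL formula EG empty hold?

1

EG empty: greatest fixpoint, start Z0 = {Busy, Recv}, keep only states in Sat with some successor in Z. Z1 = {Busy}; fixed.
Sat(EG empty) = {Busy}
|Sat(EG empty)| = |{Busy}| = 1.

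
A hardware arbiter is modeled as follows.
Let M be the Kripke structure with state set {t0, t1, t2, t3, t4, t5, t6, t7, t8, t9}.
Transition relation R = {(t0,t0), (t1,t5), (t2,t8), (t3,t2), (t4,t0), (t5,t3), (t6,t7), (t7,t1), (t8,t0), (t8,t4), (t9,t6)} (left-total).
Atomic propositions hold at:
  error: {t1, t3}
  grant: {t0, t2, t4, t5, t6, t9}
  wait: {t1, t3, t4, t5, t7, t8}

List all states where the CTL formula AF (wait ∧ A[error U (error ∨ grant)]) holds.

Sat(error ∨ grant) = {t0, t1, t2, t3, t4, t5, t6, t9}
A[error U (error ∨ grant)]: least fixpoint, start Z0 = Sat((error ∨ grant)) = {t0, t1, t2, t3, t4, t5, t6, t9}, add states in Sat(error) with every successor in Z. Already a fixed point.
Sat(A[error U (error ∨ grant)]) = {t0, t1, t2, t3, t4, t5, t6, t9}
Sat(wait ∧ A[error U (error ∨ grant)]) = {t1, t3, t4, t5}
AF (wait ∧ A[error U (error ∨ grant)]): least fixpoint, start Z0 = {t1, t3, t4, t5}, add states with every successor in Z. Z1 = {t1, t3, t4, t5, t7}; Z2 = {t1, t3, t4, t5, t6, t7}; Z3 = {t1, t3, t4, t5, t6, t7, t9}; fixed.
Sat(AF (wait ∧ A[error U (error ∨ grant)])) = {t1, t3, t4, t5, t6, t7, t9}

{t1, t3, t4, t5, t6, t7, t9}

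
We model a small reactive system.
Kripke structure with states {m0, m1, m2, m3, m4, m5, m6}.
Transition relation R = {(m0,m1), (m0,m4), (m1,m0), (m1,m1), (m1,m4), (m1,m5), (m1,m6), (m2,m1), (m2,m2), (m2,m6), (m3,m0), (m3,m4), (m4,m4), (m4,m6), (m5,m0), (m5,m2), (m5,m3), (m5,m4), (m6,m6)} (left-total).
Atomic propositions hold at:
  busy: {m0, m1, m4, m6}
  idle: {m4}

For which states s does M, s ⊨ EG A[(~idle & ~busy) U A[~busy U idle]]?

Sat(~idle) = {m0, m1, m2, m3, m5, m6}
Sat(~busy) = {m2, m3, m5}
Sat(~idle & ~busy) = {m2, m3, m5}
A[~busy U idle]: least fixpoint, start Z0 = Sat(idle) = {m4}, add states in Sat(~busy) with every successor in Z. Already a fixed point.
Sat(A[~busy U idle]) = {m4}
A[(~idle & ~busy) U A[~busy U idle]]: least fixpoint, start Z0 = Sat(A[~busy U idle]) = {m4}, add states in Sat(~idle & ~busy) with every successor in Z. Already a fixed point.
Sat(A[(~idle & ~busy) U A[~busy U idle]]) = {m4}
EG A[(~idle & ~busy) U A[~busy U idle]]: greatest fixpoint, start Z0 = {m4}, keep only states in Sat with some successor in Z. Already a fixed point.
Sat(EG A[(~idle & ~busy) U A[~busy U idle]]) = {m4}

{m4}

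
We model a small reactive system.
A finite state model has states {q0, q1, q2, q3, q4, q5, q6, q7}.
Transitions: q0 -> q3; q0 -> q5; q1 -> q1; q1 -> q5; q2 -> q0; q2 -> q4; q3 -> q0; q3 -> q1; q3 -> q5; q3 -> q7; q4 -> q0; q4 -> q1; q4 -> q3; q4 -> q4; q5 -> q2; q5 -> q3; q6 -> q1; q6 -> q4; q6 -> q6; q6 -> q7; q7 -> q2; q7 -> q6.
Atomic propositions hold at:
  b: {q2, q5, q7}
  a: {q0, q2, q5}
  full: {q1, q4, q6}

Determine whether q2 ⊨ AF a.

Yes

AF a: least fixpoint, start Z0 = {q0, q2, q5}, add states with every successor in Z. Already a fixed point.
Sat(AF a) = {q0, q2, q5}
q2 ∈ Sat(AF a) = {q0, q2, q5}, so the formula holds at q2.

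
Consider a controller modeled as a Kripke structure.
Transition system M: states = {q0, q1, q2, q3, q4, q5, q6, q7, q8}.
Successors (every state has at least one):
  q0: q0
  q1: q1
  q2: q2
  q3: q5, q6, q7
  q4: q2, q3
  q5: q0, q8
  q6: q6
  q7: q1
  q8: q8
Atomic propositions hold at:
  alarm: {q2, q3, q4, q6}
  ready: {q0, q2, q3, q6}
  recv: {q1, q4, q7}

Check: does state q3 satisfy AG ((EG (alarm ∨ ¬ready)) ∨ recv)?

No

Sat(¬ready) = {q1, q4, q5, q7, q8}
Sat(alarm ∨ ¬ready) = {q1, q2, q3, q4, q5, q6, q7, q8}
EG (alarm ∨ ¬ready): greatest fixpoint, start Z0 = {q1, q2, q3, q4, q5, q6, q7, q8}, keep only states in Sat with some successor in Z. Already a fixed point.
Sat(EG (alarm ∨ ¬ready)) = {q1, q2, q3, q4, q5, q6, q7, q8}
Sat((EG (alarm ∨ ¬ready)) ∨ recv) = {q1, q2, q3, q4, q5, q6, q7, q8}
AG ((EG (alarm ∨ ¬ready)) ∨ recv): greatest fixpoint, start Z0 = {q1, q2, q3, q4, q5, q6, q7, q8}, keep only states in Sat with every successor in Z. Z1 = {q1, q2, q3, q4, q6, q7, q8}; Z2 = {q1, q2, q4, q6, q7, q8}; Z3 = {q1, q2, q6, q7, q8}; fixed.
Sat(AG ((EG (alarm ∨ ¬ready)) ∨ recv)) = {q1, q2, q6, q7, q8}
q3 ∉ Sat(AG ((EG (alarm ∨ ¬ready)) ∨ recv)) = {q1, q2, q6, q7, q8}, so the formula does not hold at q3.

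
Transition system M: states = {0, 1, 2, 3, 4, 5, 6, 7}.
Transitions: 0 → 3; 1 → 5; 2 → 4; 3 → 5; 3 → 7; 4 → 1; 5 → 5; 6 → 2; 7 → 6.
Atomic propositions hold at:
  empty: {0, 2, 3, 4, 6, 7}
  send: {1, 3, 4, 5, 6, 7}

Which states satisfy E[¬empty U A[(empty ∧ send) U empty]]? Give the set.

Sat(¬empty) = {1, 5}
Sat(empty ∧ send) = {3, 4, 6, 7}
A[(empty ∧ send) U empty]: least fixpoint, start Z0 = Sat(empty) = {0, 2, 3, 4, 6, 7}, add states in Sat(empty ∧ send) with every successor in Z. Already a fixed point.
Sat(A[(empty ∧ send) U empty]) = {0, 2, 3, 4, 6, 7}
E[¬empty U A[(empty ∧ send) U empty]]: least fixpoint, start Z0 = Sat(A[(empty ∧ send) U empty]) = {0, 2, 3, 4, 6, 7}, add states in Sat(¬empty) with some successor in Z. Already a fixed point.
Sat(E[¬empty U A[(empty ∧ send) U empty]]) = {0, 2, 3, 4, 6, 7}

{0, 2, 3, 4, 6, 7}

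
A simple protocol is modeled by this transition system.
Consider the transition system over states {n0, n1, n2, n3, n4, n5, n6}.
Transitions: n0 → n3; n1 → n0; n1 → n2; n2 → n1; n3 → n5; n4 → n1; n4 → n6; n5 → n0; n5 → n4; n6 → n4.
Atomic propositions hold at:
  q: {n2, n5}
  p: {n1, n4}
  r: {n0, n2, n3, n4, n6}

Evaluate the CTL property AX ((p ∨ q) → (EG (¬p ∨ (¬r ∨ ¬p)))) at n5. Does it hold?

Sat(p ∨ q) = {n1, n2, n4, n5}
Sat(¬p) = {n0, n2, n3, n5, n6}
Sat(¬r) = {n1, n5}
Sat(¬r ∨ ¬p) = {n0, n1, n2, n3, n5, n6}
Sat(¬p ∨ (¬r ∨ ¬p)) = {n0, n1, n2, n3, n5, n6}
EG (¬p ∨ (¬r ∨ ¬p)): greatest fixpoint, start Z0 = {n0, n1, n2, n3, n5, n6}, keep only states in Sat with some successor in Z. Z1 = {n0, n1, n2, n3, n5}; fixed.
Sat(EG (¬p ∨ (¬r ∨ ¬p))) = {n0, n1, n2, n3, n5}
Sat((p ∨ q) → (EG (¬p ∨ (¬r ∨ ¬p)))) = {n0, n1, n2, n3, n5, n6}
Sat(AX ((p ∨ q) → (EG (¬p ∨ (¬r ∨ ¬p))))) = {s : every successor in {n0, n1, n2, n3, n5, n6}} = {n0, n1, n2, n3, n4}
n5 ∉ Sat(AX ((p ∨ q) → (EG (¬p ∨ (¬r ∨ ¬p))))) = {n0, n1, n2, n3, n4}, so the formula does not hold at n5.

No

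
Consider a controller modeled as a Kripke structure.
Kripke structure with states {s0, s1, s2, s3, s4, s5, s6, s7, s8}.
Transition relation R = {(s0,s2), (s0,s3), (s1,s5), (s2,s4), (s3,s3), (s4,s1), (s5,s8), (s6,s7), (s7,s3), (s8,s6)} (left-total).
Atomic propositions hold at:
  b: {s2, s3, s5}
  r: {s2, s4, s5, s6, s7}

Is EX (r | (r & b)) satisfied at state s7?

No

Sat(r & b) = {s2, s5}
Sat(r | (r & b)) = {s2, s4, s5, s6, s7}
Sat(EX (r | (r & b))) = {s : some successor in {s2, s4, s5, s6, s7}} = {s0, s1, s2, s6, s8}
s7 ∉ Sat(EX (r | (r & b))) = {s0, s1, s2, s6, s8}, so the formula does not hold at s7.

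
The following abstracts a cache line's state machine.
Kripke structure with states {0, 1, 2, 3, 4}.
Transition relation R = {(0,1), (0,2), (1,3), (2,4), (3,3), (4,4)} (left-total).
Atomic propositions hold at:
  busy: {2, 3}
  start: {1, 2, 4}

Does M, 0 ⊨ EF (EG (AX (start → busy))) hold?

Sat(start → busy) = {0, 2, 3}
Sat(AX (start → busy)) = {s : every successor in {0, 2, 3}} = {1, 3}
EG (AX (start → busy)): greatest fixpoint, start Z0 = {1, 3}, keep only states in Sat with some successor in Z. Already a fixed point.
Sat(EG (AX (start → busy))) = {1, 3}
EF (EG (AX (start → busy))): least fixpoint, start Z0 = {1, 3}, add states with some successor in Z. Z1 = {0, 1, 3}; fixed.
Sat(EF (EG (AX (start → busy)))) = {0, 1, 3}
0 ∈ Sat(EF (EG (AX (start → busy)))) = {0, 1, 3}, so the formula holds at 0.

Yes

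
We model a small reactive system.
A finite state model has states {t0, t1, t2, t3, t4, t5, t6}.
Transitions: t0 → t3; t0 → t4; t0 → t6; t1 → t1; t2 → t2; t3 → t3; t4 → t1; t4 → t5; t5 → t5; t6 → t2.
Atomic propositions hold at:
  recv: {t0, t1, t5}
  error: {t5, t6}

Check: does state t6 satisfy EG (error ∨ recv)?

Sat(error ∨ recv) = {t0, t1, t5, t6}
EG (error ∨ recv): greatest fixpoint, start Z0 = {t0, t1, t5, t6}, keep only states in Sat with some successor in Z. Z1 = {t0, t1, t5}; Z2 = {t1, t5}; fixed.
Sat(EG (error ∨ recv)) = {t1, t5}
t6 ∉ Sat(EG (error ∨ recv)) = {t1, t5}, so the formula does not hold at t6.

No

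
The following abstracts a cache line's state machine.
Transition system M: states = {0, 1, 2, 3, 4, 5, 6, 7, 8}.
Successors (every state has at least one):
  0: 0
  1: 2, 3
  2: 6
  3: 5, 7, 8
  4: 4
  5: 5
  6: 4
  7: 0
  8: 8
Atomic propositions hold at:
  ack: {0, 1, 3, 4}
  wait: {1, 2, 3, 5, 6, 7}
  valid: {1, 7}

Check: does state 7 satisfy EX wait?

Sat(EX wait) = {s : some successor in {1, 2, 3, 5, 6, 7}} = {1, 2, 3, 5}
7 ∉ Sat(EX wait) = {1, 2, 3, 5}, so the formula does not hold at 7.

No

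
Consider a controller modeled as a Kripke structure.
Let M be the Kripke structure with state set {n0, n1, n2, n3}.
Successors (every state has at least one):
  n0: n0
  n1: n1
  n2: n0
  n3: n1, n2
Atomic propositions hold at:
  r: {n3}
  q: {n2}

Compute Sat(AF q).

{n2}

AF q: least fixpoint, start Z0 = {n2}, add states with every successor in Z. Already a fixed point.
Sat(AF q) = {n2}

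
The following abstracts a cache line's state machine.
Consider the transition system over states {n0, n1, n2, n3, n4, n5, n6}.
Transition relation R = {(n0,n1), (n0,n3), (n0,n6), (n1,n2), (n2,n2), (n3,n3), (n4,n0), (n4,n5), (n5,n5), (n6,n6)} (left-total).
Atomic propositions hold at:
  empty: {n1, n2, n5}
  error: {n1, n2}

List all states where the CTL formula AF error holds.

{n1, n2}

AF error: least fixpoint, start Z0 = {n1, n2}, add states with every successor in Z. Already a fixed point.
Sat(AF error) = {n1, n2}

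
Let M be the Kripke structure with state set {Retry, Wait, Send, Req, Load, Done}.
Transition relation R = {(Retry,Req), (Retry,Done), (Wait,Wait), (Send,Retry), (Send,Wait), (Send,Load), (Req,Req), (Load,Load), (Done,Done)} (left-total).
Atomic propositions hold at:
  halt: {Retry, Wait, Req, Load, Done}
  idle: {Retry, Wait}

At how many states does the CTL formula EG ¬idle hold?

4

Sat(¬idle) = {Send, Req, Load, Done}
EG ¬idle: greatest fixpoint, start Z0 = {Send, Req, Load, Done}, keep only states in Sat with some successor in Z. Already a fixed point.
Sat(EG ¬idle) = {Send, Req, Load, Done}
|Sat(EG ¬idle)| = |{Send, Req, Load, Done}| = 4.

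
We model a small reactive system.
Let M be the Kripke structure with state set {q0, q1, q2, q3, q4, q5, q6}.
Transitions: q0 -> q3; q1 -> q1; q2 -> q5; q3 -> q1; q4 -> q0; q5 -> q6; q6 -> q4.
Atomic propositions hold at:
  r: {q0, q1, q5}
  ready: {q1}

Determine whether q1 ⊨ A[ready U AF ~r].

No

Sat(~r) = {q2, q3, q4, q6}
AF ~r: least fixpoint, start Z0 = {q2, q3, q4, q6}, add states with every successor in Z. Z1 = {q0, q2, q3, q4, q5, q6}; fixed.
Sat(AF ~r) = {q0, q2, q3, q4, q5, q6}
A[ready U AF ~r]: least fixpoint, start Z0 = Sat(AF ~r) = {q0, q2, q3, q4, q5, q6}, add states in Sat(ready) with every successor in Z. Already a fixed point.
Sat(A[ready U AF ~r]) = {q0, q2, q3, q4, q5, q6}
q1 ∉ Sat(A[ready U AF ~r]) = {q0, q2, q3, q4, q5, q6}, so the formula does not hold at q1.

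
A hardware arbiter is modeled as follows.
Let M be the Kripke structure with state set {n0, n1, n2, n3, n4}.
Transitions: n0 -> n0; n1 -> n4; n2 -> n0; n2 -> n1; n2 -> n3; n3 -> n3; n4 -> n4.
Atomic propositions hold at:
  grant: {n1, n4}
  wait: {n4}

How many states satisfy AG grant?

AG grant: greatest fixpoint, start Z0 = {n1, n4}, keep only states in Sat with every successor in Z. Already a fixed point.
Sat(AG grant) = {n1, n4}
|Sat(AG grant)| = |{n1, n4}| = 2.

2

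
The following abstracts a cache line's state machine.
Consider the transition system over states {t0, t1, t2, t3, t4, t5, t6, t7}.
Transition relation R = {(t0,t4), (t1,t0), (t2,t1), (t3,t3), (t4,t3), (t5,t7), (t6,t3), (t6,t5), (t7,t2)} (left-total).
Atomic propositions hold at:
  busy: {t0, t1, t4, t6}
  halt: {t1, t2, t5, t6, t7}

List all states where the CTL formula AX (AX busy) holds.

Sat(AX busy) = {s : every successor in {t0, t1, t4, t6}} = {t0, t1, t2}
Sat(AX (AX busy)) = {s : every successor in {t0, t1, t2}} = {t1, t2, t7}

{t1, t2, t7}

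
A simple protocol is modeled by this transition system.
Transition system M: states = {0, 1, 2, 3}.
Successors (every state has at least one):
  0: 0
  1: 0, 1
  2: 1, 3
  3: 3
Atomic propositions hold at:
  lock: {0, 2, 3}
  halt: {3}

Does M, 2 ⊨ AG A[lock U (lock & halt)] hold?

No

Sat(lock & halt) = {3}
A[lock U (lock & halt)]: least fixpoint, start Z0 = Sat((lock & halt)) = {3}, add states in Sat(lock) with every successor in Z. Already a fixed point.
Sat(A[lock U (lock & halt)]) = {3}
AG A[lock U (lock & halt)]: greatest fixpoint, start Z0 = {3}, keep only states in Sat with every successor in Z. Already a fixed point.
Sat(AG A[lock U (lock & halt)]) = {3}
2 ∉ Sat(AG A[lock U (lock & halt)]) = {3}, so the formula does not hold at 2.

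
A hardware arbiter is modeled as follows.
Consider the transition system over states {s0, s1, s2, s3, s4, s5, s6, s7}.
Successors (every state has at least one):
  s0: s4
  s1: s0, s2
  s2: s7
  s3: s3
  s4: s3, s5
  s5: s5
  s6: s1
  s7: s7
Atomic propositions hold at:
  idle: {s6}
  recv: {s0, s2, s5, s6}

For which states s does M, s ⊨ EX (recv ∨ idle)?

{s1, s4, s5}

Sat(recv ∨ idle) = {s0, s2, s5, s6}
Sat(EX (recv ∨ idle)) = {s : some successor in {s0, s2, s5, s6}} = {s1, s4, s5}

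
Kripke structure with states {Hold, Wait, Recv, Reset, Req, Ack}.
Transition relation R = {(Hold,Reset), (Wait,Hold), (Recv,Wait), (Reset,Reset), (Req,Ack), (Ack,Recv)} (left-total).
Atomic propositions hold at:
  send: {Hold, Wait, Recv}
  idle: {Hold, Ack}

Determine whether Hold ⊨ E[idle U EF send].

Yes

EF send: least fixpoint, start Z0 = {Hold, Wait, Recv}, add states with some successor in Z. Z1 = {Hold, Wait, Recv, Ack}; Z2 = {Hold, Wait, Recv, Req, Ack}; fixed.
Sat(EF send) = {Hold, Wait, Recv, Req, Ack}
E[idle U EF send]: least fixpoint, start Z0 = Sat(EF send) = {Hold, Wait, Recv, Req, Ack}, add states in Sat(idle) with some successor in Z. Already a fixed point.
Sat(E[idle U EF send]) = {Hold, Wait, Recv, Req, Ack}
Hold ∈ Sat(E[idle U EF send]) = {Hold, Wait, Recv, Req, Ack}, so the formula holds at Hold.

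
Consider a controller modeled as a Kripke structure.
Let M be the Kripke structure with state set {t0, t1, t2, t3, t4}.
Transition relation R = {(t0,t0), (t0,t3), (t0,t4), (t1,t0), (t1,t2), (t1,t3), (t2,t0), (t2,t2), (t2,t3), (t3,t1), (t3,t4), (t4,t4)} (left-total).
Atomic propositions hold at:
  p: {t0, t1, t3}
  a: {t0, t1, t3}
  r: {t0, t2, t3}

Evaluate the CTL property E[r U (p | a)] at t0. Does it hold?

Yes

Sat(p | a) = {t0, t1, t3}
E[r U (p | a)]: least fixpoint, start Z0 = Sat((p | a)) = {t0, t1, t3}, add states in Sat(r) with some successor in Z. Z1 = {t0, t1, t2, t3}; fixed.
Sat(E[r U (p | a)]) = {t0, t1, t2, t3}
t0 ∈ Sat(E[r U (p | a)]) = {t0, t1, t2, t3}, so the formula holds at t0.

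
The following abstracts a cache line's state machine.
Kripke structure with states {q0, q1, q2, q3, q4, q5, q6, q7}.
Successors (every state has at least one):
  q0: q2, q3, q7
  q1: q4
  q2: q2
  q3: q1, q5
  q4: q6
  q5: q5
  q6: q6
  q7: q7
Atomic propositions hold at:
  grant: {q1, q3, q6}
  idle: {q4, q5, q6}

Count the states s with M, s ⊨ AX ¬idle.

Sat(¬idle) = {q0, q1, q2, q3, q7}
Sat(AX ¬idle) = {s : every successor in {q0, q1, q2, q3, q7}} = {q0, q2, q7}
|Sat(AX ¬idle)| = |{q0, q2, q7}| = 3.

3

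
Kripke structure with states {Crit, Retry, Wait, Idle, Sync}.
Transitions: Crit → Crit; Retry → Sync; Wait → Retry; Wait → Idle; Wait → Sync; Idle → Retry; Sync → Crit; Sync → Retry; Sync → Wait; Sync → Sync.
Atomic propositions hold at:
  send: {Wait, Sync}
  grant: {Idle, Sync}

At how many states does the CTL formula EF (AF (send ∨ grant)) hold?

4

Sat(send ∨ grant) = {Wait, Idle, Sync}
AF (send ∨ grant): least fixpoint, start Z0 = {Wait, Idle, Sync}, add states with every successor in Z. Z1 = {Retry, Wait, Idle, Sync}; fixed.
Sat(AF (send ∨ grant)) = {Retry, Wait, Idle, Sync}
EF (AF (send ∨ grant)): least fixpoint, start Z0 = {Retry, Wait, Idle, Sync}, add states with some successor in Z. Already a fixed point.
Sat(EF (AF (send ∨ grant))) = {Retry, Wait, Idle, Sync}
|Sat(EF (AF (send ∨ grant)))| = |{Retry, Wait, Idle, Sync}| = 4.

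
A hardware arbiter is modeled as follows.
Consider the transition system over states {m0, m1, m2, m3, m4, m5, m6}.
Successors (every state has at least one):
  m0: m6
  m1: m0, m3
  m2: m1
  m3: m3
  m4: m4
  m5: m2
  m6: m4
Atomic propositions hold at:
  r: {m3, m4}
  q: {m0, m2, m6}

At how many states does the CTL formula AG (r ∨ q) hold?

4

Sat(r ∨ q) = {m0, m2, m3, m4, m6}
AG (r ∨ q): greatest fixpoint, start Z0 = {m0, m2, m3, m4, m6}, keep only states in Sat with every successor in Z. Z1 = {m0, m3, m4, m6}; fixed.
Sat(AG (r ∨ q)) = {m0, m3, m4, m6}
|Sat(AG (r ∨ q))| = |{m0, m3, m4, m6}| = 4.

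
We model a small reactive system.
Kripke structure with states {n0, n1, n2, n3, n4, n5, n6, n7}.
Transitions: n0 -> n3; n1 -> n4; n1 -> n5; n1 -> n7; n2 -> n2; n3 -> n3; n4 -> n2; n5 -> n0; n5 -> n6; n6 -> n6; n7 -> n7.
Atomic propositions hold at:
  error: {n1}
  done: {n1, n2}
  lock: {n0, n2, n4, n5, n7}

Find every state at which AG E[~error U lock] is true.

{n2, n4, n7}

Sat(~error) = {n0, n2, n3, n4, n5, n6, n7}
E[~error U lock]: least fixpoint, start Z0 = Sat(lock) = {n0, n2, n4, n5, n7}, add states in Sat(~error) with some successor in Z. Already a fixed point.
Sat(E[~error U lock]) = {n0, n2, n4, n5, n7}
AG E[~error U lock]: greatest fixpoint, start Z0 = {n0, n2, n4, n5, n7}, keep only states in Sat with every successor in Z. Z1 = {n2, n4, n7}; fixed.
Sat(AG E[~error U lock]) = {n2, n4, n7}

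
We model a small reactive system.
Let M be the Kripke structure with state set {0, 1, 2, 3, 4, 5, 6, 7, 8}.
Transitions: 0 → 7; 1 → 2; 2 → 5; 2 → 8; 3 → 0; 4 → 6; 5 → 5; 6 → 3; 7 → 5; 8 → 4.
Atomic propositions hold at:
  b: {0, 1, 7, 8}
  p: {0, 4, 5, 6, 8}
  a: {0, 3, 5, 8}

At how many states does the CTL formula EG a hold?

EG a: greatest fixpoint, start Z0 = {0, 3, 5, 8}, keep only states in Sat with some successor in Z. Z1 = {3, 5}; Z2 = {5}; fixed.
Sat(EG a) = {5}
|Sat(EG a)| = |{5}| = 1.

1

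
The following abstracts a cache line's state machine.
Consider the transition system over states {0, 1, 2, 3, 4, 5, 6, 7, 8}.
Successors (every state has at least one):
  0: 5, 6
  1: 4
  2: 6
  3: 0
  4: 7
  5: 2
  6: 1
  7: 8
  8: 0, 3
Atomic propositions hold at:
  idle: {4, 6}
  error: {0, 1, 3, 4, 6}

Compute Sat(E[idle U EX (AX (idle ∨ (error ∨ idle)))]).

Sat(error ∨ idle) = {0, 1, 3, 4, 6}
Sat(idle ∨ (error ∨ idle)) = {0, 1, 3, 4, 6}
Sat(AX (idle ∨ (error ∨ idle))) = {s : every successor in {0, 1, 3, 4, 6}} = {1, 2, 3, 6, 8}
Sat(EX (AX (idle ∨ (error ∨ idle)))) = {s : some successor in {1, 2, 3, 6, 8}} = {0, 2, 5, 6, 7, 8}
E[idle U EX (AX (idle ∨ (error ∨ idle)))]: least fixpoint, start Z0 = Sat(EX (AX (idle ∨ (error ∨ idle)))) = {0, 2, 5, 6, 7, 8}, add states in Sat(idle) with some successor in Z. Z1 = {0, 2, 4, 5, 6, 7, 8}; fixed.
Sat(E[idle U EX (AX (idle ∨ (error ∨ idle)))]) = {0, 2, 4, 5, 6, 7, 8}

{0, 2, 4, 5, 6, 7, 8}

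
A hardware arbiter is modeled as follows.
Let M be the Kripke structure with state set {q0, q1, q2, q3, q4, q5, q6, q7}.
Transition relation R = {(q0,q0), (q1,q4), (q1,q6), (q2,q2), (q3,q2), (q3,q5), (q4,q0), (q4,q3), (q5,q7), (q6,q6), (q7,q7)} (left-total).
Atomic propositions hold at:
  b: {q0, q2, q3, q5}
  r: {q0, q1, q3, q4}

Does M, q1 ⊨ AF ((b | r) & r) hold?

Sat(b | r) = {q0, q1, q2, q3, q4, q5}
Sat((b | r) & r) = {q0, q1, q3, q4}
AF ((b | r) & r): least fixpoint, start Z0 = {q0, q1, q3, q4}, add states with every successor in Z. Already a fixed point.
Sat(AF ((b | r) & r)) = {q0, q1, q3, q4}
q1 ∈ Sat(AF ((b | r) & r)) = {q0, q1, q3, q4}, so the formula holds at q1.

Yes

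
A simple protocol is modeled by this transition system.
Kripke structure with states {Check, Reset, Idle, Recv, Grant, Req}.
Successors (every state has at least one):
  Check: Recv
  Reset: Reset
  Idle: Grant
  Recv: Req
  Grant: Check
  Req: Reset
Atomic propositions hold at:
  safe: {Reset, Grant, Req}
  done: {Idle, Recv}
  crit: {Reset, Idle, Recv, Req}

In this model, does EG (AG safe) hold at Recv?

AG safe: greatest fixpoint, start Z0 = {Reset, Grant, Req}, keep only states in Sat with every successor in Z. Z1 = {Reset, Req}; fixed.
Sat(AG safe) = {Reset, Req}
EG (AG safe): greatest fixpoint, start Z0 = {Reset, Req}, keep only states in Sat with some successor in Z. Already a fixed point.
Sat(EG (AG safe)) = {Reset, Req}
Recv ∉ Sat(EG (AG safe)) = {Reset, Req}, so the formula does not hold at Recv.

No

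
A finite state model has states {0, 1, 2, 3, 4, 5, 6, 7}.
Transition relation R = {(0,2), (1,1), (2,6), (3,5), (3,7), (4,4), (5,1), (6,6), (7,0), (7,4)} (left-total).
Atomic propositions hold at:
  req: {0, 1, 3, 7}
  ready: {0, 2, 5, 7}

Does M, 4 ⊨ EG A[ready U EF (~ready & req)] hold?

No

Sat(~ready) = {1, 3, 4, 6}
Sat(~ready & req) = {1, 3}
EF (~ready & req): least fixpoint, start Z0 = {1, 3}, add states with some successor in Z. Z1 = {1, 3, 5}; fixed.
Sat(EF (~ready & req)) = {1, 3, 5}
A[ready U EF (~ready & req)]: least fixpoint, start Z0 = Sat(EF (~ready & req)) = {1, 3, 5}, add states in Sat(ready) with every successor in Z. Already a fixed point.
Sat(A[ready U EF (~ready & req)]) = {1, 3, 5}
EG A[ready U EF (~ready & req)]: greatest fixpoint, start Z0 = {1, 3, 5}, keep only states in Sat with some successor in Z. Already a fixed point.
Sat(EG A[ready U EF (~ready & req)]) = {1, 3, 5}
4 ∉ Sat(EG A[ready U EF (~ready & req)]) = {1, 3, 5}, so the formula does not hold at 4.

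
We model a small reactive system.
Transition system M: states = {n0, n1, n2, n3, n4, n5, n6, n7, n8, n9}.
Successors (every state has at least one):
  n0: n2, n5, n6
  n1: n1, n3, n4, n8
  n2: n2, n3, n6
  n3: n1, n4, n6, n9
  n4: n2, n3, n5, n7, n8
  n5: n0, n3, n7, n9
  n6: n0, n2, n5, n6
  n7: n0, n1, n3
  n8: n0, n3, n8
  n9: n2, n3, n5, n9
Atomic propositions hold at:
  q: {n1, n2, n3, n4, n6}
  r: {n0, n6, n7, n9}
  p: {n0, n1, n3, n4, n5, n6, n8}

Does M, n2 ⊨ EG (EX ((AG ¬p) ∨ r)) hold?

Sat(¬p) = {n2, n7, n9}
AG ¬p: greatest fixpoint, start Z0 = {n2, n7, n9}, keep only states in Sat with every successor in Z. Z1 = ∅; fixed.
Sat(AG ¬p) = ∅
Sat((AG ¬p) ∨ r) = {n0, n6, n7, n9}
Sat(EX ((AG ¬p) ∨ r)) = {s : some successor in {n0, n6, n7, n9}} = {n0, n2, n3, n4, n5, n6, n7, n8, n9}
EG (EX ((AG ¬p) ∨ r)): greatest fixpoint, start Z0 = {n0, n2, n3, n4, n5, n6, n7, n8, n9}, keep only states in Sat with some successor in Z. Already a fixed point.
Sat(EG (EX ((AG ¬p) ∨ r))) = {n0, n2, n3, n4, n5, n6, n7, n8, n9}
n2 ∈ Sat(EG (EX ((AG ¬p) ∨ r))) = {n0, n2, n3, n4, n5, n6, n7, n8, n9}, so the formula holds at n2.

Yes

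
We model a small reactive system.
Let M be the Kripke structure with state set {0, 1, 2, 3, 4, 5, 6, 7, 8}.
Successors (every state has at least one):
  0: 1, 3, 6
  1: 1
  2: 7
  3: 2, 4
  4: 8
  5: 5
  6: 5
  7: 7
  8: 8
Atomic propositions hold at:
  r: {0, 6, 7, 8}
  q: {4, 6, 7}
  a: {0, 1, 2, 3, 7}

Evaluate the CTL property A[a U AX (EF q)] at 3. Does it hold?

Yes

EF q: least fixpoint, start Z0 = {4, 6, 7}, add states with some successor in Z. Z1 = {0, 2, 3, 4, 6, 7}; fixed.
Sat(EF q) = {0, 2, 3, 4, 6, 7}
Sat(AX (EF q)) = {s : every successor in {0, 2, 3, 4, 6, 7}} = {2, 3, 7}
A[a U AX (EF q)]: least fixpoint, start Z0 = Sat(AX (EF q)) = {2, 3, 7}, add states in Sat(a) with every successor in Z. Already a fixed point.
Sat(A[a U AX (EF q)]) = {2, 3, 7}
3 ∈ Sat(A[a U AX (EF q)]) = {2, 3, 7}, so the formula holds at 3.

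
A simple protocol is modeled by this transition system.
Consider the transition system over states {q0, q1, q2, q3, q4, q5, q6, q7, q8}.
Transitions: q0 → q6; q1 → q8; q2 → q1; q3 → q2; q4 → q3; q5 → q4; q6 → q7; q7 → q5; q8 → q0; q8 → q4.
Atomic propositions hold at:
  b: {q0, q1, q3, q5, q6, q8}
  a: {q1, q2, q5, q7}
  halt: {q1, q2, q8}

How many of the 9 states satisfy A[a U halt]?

A[a U halt]: least fixpoint, start Z0 = Sat(halt) = {q1, q2, q8}, add states in Sat(a) with every successor in Z. Already a fixed point.
Sat(A[a U halt]) = {q1, q2, q8}
|Sat(A[a U halt])| = |{q1, q2, q8}| = 3.

3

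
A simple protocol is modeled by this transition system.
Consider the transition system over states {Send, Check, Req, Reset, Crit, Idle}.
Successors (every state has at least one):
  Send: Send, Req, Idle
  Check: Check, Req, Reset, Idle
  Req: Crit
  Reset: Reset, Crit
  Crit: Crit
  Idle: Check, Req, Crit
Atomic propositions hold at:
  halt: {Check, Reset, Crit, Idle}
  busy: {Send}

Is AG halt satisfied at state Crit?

Yes

AG halt: greatest fixpoint, start Z0 = {Check, Reset, Crit, Idle}, keep only states in Sat with every successor in Z. Z1 = {Reset, Crit}; fixed.
Sat(AG halt) = {Reset, Crit}
Crit ∈ Sat(AG halt) = {Reset, Crit}, so the formula holds at Crit.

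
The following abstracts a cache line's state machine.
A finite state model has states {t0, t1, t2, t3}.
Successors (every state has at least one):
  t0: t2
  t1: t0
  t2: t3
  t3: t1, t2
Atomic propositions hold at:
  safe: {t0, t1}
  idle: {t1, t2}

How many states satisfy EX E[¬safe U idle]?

3

Sat(¬safe) = {t2, t3}
E[¬safe U idle]: least fixpoint, start Z0 = Sat(idle) = {t1, t2}, add states in Sat(¬safe) with some successor in Z. Z1 = {t1, t2, t3}; fixed.
Sat(E[¬safe U idle]) = {t1, t2, t3}
Sat(EX E[¬safe U idle]) = {s : some successor in {t1, t2, t3}} = {t0, t2, t3}
|Sat(EX E[¬safe U idle])| = |{t0, t2, t3}| = 3.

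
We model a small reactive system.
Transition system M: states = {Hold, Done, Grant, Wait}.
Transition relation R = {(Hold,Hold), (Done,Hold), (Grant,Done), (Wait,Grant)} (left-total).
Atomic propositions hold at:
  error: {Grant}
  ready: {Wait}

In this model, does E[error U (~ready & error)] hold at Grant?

Yes

Sat(~ready) = {Hold, Done, Grant}
Sat(~ready & error) = {Grant}
E[error U (~ready & error)]: least fixpoint, start Z0 = Sat((~ready & error)) = {Grant}, add states in Sat(error) with some successor in Z. Already a fixed point.
Sat(E[error U (~ready & error)]) = {Grant}
Grant ∈ Sat(E[error U (~ready & error)]) = {Grant}, so the formula holds at Grant.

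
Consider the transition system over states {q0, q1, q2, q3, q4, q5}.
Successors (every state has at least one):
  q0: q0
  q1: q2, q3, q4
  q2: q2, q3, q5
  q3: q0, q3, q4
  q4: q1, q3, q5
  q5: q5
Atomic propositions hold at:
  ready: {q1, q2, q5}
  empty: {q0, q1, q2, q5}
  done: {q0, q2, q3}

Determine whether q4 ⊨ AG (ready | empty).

No

Sat(ready | empty) = {q0, q1, q2, q5}
AG (ready | empty): greatest fixpoint, start Z0 = {q0, q1, q2, q5}, keep only states in Sat with every successor in Z. Z1 = {q0, q5}; fixed.
Sat(AG (ready | empty)) = {q0, q5}
q4 ∉ Sat(AG (ready | empty)) = {q0, q5}, so the formula does not hold at q4.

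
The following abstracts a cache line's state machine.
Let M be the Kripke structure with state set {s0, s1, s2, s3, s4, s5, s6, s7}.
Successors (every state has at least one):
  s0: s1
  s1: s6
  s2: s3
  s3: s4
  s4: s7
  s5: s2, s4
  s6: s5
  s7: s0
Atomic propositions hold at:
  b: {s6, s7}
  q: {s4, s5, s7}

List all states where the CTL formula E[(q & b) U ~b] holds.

Sat(q & b) = {s7}
Sat(~b) = {s0, s1, s2, s3, s4, s5}
E[(q & b) U ~b]: least fixpoint, start Z0 = Sat(~b) = {s0, s1, s2, s3, s4, s5}, add states in Sat(q & b) with some successor in Z. Z1 = {s0, s1, s2, s3, s4, s5, s7}; fixed.
Sat(E[(q & b) U ~b]) = {s0, s1, s2, s3, s4, s5, s7}

{s0, s1, s2, s3, s4, s5, s7}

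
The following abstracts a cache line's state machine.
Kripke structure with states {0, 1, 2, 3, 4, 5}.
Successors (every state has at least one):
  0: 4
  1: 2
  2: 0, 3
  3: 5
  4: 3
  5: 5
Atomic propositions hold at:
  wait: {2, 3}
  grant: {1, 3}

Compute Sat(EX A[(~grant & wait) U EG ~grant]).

Sat(~grant) = {0, 2, 4, 5}
Sat(~grant & wait) = {2}
EG ~grant: greatest fixpoint, start Z0 = {0, 2, 4, 5}, keep only states in Sat with some successor in Z. Z1 = {0, 2, 5}; Z2 = {2, 5}; Z3 = {5}; fixed.
Sat(EG ~grant) = {5}
A[(~grant & wait) U EG ~grant]: least fixpoint, start Z0 = Sat(EG ~grant) = {5}, add states in Sat(~grant & wait) with every successor in Z. Already a fixed point.
Sat(A[(~grant & wait) U EG ~grant]) = {5}
Sat(EX A[(~grant & wait) U EG ~grant]) = {s : some successor in {5}} = {3, 5}

{3, 5}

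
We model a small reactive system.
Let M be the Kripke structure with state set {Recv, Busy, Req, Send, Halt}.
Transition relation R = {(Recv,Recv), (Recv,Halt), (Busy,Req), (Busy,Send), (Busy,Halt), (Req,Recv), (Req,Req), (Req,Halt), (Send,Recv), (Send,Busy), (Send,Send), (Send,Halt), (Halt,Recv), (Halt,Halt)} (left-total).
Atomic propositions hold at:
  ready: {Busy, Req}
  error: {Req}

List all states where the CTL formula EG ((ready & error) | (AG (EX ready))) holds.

{Req}

Sat(ready & error) = {Req}
Sat(EX ready) = {s : some successor in {Busy, Req}} = {Busy, Req, Send}
AG (EX ready): greatest fixpoint, start Z0 = {Busy, Req, Send}, keep only states in Sat with every successor in Z. Z1 = ∅; fixed.
Sat(AG (EX ready)) = ∅
Sat((ready & error) | (AG (EX ready))) = {Req}
EG ((ready & error) | (AG (EX ready))): greatest fixpoint, start Z0 = {Req}, keep only states in Sat with some successor in Z. Already a fixed point.
Sat(EG ((ready & error) | (AG (EX ready)))) = {Req}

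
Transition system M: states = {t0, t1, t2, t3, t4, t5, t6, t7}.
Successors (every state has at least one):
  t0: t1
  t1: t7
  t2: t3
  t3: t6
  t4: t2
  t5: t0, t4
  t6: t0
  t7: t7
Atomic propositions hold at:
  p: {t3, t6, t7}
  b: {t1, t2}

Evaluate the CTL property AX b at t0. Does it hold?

Yes

Sat(AX b) = {s : every successor in {t1, t2}} = {t0, t4}
t0 ∈ Sat(AX b) = {t0, t4}, so the formula holds at t0.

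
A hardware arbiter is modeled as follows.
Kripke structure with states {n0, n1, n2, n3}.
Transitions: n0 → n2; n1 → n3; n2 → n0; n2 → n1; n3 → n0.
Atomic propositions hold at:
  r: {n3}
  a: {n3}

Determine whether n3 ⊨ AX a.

No

Sat(AX a) = {s : every successor in {n3}} = {n1}
n3 ∉ Sat(AX a) = {n1}, so the formula does not hold at n3.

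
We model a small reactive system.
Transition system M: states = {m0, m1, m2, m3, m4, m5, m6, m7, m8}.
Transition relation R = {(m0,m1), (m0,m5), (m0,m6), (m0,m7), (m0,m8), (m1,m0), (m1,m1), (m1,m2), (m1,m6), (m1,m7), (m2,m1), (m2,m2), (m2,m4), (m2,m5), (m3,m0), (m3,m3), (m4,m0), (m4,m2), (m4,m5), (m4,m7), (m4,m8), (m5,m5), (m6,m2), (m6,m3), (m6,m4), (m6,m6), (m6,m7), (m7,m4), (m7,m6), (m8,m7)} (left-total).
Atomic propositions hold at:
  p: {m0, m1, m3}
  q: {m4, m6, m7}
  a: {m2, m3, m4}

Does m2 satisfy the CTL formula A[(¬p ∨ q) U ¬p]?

Yes

Sat(¬p) = {m2, m4, m5, m6, m7, m8}
Sat(¬p ∨ q) = {m2, m4, m5, m6, m7, m8}
A[(¬p ∨ q) U ¬p]: least fixpoint, start Z0 = Sat(¬p) = {m2, m4, m5, m6, m7, m8}, add states in Sat(¬p ∨ q) with every successor in Z. Already a fixed point.
Sat(A[(¬p ∨ q) U ¬p]) = {m2, m4, m5, m6, m7, m8}
m2 ∈ Sat(A[(¬p ∨ q) U ¬p]) = {m2, m4, m5, m6, m7, m8}, so the formula holds at m2.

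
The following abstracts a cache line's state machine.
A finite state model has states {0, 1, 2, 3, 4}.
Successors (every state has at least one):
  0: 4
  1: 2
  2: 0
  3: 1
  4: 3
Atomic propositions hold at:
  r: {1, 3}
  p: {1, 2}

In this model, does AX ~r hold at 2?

Sat(~r) = {0, 2, 4}
Sat(AX ~r) = {s : every successor in {0, 2, 4}} = {0, 1, 2}
2 ∈ Sat(AX ~r) = {0, 1, 2}, so the formula holds at 2.

Yes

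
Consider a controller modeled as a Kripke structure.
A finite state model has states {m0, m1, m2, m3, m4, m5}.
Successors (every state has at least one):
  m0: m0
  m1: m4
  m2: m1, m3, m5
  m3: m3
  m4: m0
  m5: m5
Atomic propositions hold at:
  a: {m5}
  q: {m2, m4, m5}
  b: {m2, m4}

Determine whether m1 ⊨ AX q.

Yes

Sat(AX q) = {s : every successor in {m2, m4, m5}} = {m1, m5}
m1 ∈ Sat(AX q) = {m1, m5}, so the formula holds at m1.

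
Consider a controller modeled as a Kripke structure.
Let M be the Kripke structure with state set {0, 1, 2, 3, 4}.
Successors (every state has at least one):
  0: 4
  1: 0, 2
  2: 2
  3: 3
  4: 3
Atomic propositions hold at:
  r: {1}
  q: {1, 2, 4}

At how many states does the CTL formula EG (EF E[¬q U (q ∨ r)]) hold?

Sat(¬q) = {0, 3}
Sat(q ∨ r) = {1, 2, 4}
E[¬q U (q ∨ r)]: least fixpoint, start Z0 = Sat((q ∨ r)) = {1, 2, 4}, add states in Sat(¬q) with some successor in Z. Z1 = {0, 1, 2, 4}; fixed.
Sat(E[¬q U (q ∨ r)]) = {0, 1, 2, 4}
EF E[¬q U (q ∨ r)]: least fixpoint, start Z0 = {0, 1, 2, 4}, add states with some successor in Z. Already a fixed point.
Sat(EF E[¬q U (q ∨ r)]) = {0, 1, 2, 4}
EG (EF E[¬q U (q ∨ r)]): greatest fixpoint, start Z0 = {0, 1, 2, 4}, keep only states in Sat with some successor in Z. Z1 = {0, 1, 2}; Z2 = {1, 2}; fixed.
Sat(EG (EF E[¬q U (q ∨ r)])) = {1, 2}
|Sat(EG (EF E[¬q U (q ∨ r)]))| = |{1, 2}| = 2.

2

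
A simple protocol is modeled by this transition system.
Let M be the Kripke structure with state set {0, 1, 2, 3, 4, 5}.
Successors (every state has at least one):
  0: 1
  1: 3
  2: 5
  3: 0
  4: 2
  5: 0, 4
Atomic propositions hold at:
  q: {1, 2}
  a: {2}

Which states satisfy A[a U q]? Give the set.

A[a U q]: least fixpoint, start Z0 = Sat(q) = {1, 2}, add states in Sat(a) with every successor in Z. Already a fixed point.
Sat(A[a U q]) = {1, 2}

{1, 2}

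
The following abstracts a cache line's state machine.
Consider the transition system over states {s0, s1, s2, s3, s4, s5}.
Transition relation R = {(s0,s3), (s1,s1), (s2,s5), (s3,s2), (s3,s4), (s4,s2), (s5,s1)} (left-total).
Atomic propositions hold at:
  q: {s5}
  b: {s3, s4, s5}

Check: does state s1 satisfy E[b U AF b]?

AF b: least fixpoint, start Z0 = {s3, s4, s5}, add states with every successor in Z. Z1 = {s0, s2, s3, s4, s5}; fixed.
Sat(AF b) = {s0, s2, s3, s4, s5}
E[b U AF b]: least fixpoint, start Z0 = Sat(AF b) = {s0, s2, s3, s4, s5}, add states in Sat(b) with some successor in Z. Already a fixed point.
Sat(E[b U AF b]) = {s0, s2, s3, s4, s5}
s1 ∉ Sat(E[b U AF b]) = {s0, s2, s3, s4, s5}, so the formula does not hold at s1.

No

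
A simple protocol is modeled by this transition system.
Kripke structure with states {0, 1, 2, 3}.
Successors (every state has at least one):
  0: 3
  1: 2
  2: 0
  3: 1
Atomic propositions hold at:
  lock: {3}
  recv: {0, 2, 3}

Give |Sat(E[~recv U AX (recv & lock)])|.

Sat(~recv) = {1}
Sat(recv & lock) = {3}
Sat(AX (recv & lock)) = {s : every successor in {3}} = {0}
E[~recv U AX (recv & lock)]: least fixpoint, start Z0 = Sat(AX (recv & lock)) = {0}, add states in Sat(~recv) with some successor in Z. Already a fixed point.
Sat(E[~recv U AX (recv & lock)]) = {0}
|Sat(E[~recv U AX (recv & lock)])| = |{0}| = 1.

1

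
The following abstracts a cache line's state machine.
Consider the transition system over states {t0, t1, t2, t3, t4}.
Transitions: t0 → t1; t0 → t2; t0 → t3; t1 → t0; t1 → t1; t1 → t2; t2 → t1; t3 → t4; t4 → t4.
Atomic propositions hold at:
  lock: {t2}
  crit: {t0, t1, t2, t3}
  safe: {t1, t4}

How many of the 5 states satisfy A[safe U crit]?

4

A[safe U crit]: least fixpoint, start Z0 = Sat(crit) = {t0, t1, t2, t3}, add states in Sat(safe) with every successor in Z. Already a fixed point.
Sat(A[safe U crit]) = {t0, t1, t2, t3}
|Sat(A[safe U crit])| = |{t0, t1, t2, t3}| = 4.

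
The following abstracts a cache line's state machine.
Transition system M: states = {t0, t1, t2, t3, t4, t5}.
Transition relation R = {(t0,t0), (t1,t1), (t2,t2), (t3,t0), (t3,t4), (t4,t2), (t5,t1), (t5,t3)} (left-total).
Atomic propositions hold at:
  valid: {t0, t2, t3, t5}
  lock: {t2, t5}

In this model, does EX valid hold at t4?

Sat(EX valid) = {s : some successor in {t0, t2, t3, t5}} = {t0, t2, t3, t4, t5}
t4 ∈ Sat(EX valid) = {t0, t2, t3, t4, t5}, so the formula holds at t4.

Yes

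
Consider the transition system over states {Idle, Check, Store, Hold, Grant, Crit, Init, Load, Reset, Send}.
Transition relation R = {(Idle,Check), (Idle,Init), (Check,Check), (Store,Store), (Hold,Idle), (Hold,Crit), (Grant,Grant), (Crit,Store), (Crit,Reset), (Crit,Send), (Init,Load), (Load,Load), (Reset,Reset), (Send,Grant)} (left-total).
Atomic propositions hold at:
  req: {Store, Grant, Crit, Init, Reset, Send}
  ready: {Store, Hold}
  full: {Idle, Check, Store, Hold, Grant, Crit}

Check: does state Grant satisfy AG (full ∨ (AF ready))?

Yes

AF ready: least fixpoint, start Z0 = {Store, Hold}, add states with every successor in Z. Already a fixed point.
Sat(AF ready) = {Store, Hold}
Sat(full ∨ (AF ready)) = {Idle, Check, Store, Hold, Grant, Crit}
AG (full ∨ (AF ready)): greatest fixpoint, start Z0 = {Idle, Check, Store, Hold, Grant, Crit}, keep only states in Sat with every successor in Z. Z1 = {Check, Store, Hold, Grant}; Z2 = {Check, Store, Grant}; fixed.
Sat(AG (full ∨ (AF ready))) = {Check, Store, Grant}
Grant ∈ Sat(AG (full ∨ (AF ready))) = {Check, Store, Grant}, so the formula holds at Grant.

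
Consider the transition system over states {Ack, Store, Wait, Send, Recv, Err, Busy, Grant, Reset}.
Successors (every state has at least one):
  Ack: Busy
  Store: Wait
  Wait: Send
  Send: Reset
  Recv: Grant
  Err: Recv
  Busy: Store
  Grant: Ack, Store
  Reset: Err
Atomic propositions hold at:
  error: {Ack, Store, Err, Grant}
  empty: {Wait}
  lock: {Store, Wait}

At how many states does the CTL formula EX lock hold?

Sat(EX lock) = {s : some successor in {Store, Wait}} = {Store, Busy, Grant}
|Sat(EX lock)| = |{Store, Busy, Grant}| = 3.

3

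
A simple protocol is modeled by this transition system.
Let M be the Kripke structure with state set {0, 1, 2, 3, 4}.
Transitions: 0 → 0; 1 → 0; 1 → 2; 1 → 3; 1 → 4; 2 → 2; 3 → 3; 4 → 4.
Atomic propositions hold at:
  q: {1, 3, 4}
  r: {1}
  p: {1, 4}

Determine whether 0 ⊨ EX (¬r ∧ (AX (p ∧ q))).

No

Sat(¬r) = {0, 2, 3, 4}
Sat(p ∧ q) = {1, 4}
Sat(AX (p ∧ q)) = {s : every successor in {1, 4}} = {4}
Sat(¬r ∧ (AX (p ∧ q))) = {4}
Sat(EX (¬r ∧ (AX (p ∧ q)))) = {s : some successor in {4}} = {1, 4}
0 ∉ Sat(EX (¬r ∧ (AX (p ∧ q)))) = {1, 4}, so the formula does not hold at 0.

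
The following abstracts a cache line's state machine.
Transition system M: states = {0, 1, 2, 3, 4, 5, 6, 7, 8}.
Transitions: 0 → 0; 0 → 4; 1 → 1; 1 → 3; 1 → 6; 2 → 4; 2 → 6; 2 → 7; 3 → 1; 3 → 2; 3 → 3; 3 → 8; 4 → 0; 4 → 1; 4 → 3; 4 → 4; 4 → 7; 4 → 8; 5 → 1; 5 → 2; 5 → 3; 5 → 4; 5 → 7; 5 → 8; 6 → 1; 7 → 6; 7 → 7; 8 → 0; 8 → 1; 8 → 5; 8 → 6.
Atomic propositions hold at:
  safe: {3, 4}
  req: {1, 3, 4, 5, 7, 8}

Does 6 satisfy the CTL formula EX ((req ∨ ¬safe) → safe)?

No

Sat(¬safe) = {0, 1, 2, 5, 6, 7, 8}
Sat(req ∨ ¬safe) = {0, 1, 2, 3, 4, 5, 6, 7, 8}
Sat((req ∨ ¬safe) → safe) = {3, 4}
Sat(EX ((req ∨ ¬safe) → safe)) = {s : some successor in {3, 4}} = {0, 1, 2, 3, 4, 5}
6 ∉ Sat(EX ((req ∨ ¬safe) → safe)) = {0, 1, 2, 3, 4, 5}, so the formula does not hold at 6.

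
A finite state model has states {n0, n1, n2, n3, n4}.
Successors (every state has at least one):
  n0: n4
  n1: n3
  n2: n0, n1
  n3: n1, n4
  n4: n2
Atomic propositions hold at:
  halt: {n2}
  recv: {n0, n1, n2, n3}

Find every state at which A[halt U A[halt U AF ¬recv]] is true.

Sat(¬recv) = {n4}
AF ¬recv: least fixpoint, start Z0 = {n4}, add states with every successor in Z. Z1 = {n0, n4}; fixed.
Sat(AF ¬recv) = {n0, n4}
A[halt U AF ¬recv]: least fixpoint, start Z0 = Sat(AF ¬recv) = {n0, n4}, add states in Sat(halt) with every successor in Z. Already a fixed point.
Sat(A[halt U AF ¬recv]) = {n0, n4}
A[halt U A[halt U AF ¬recv]]: least fixpoint, start Z0 = Sat(A[halt U AF ¬recv]) = {n0, n4}, add states in Sat(halt) with every successor in Z. Already a fixed point.
Sat(A[halt U A[halt U AF ¬recv]]) = {n0, n4}

{n0, n4}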